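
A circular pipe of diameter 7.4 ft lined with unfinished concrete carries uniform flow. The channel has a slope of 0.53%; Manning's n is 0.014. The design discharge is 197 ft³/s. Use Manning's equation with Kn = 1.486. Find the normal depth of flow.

y_n = 3.22 ft

Manning's equation rearranged: A R^(2/3) = nQ / (1.486·√S) = 0.014 × 197 / (1.486 × √0.0053) = 25.49.
Trying y = 3.95 ft: A R^(2/3) = 36.15 — over.
Trying y = 2.4 ft: A R^(2/3) = 14.75 — short.
Trying y = 3.22 ft: A R^(2/3) = 25.43 — ≈ 25.49.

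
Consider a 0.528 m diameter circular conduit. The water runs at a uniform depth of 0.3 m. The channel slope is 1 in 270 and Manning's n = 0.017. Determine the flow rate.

Q = 0.125 m³/s

For a circular section of diameter D = 0.528 m at depth y = 0.3 m, the central angle is θ = 2 arccos(1 − 2y/D) = 3.415 rad. Then A = (D²/8)(θ − sin θ) = 0.1284 m² and P = Dθ/2 = 0.9016 m.
Hydraulic radius R = A/P = 0.1284/0.9016 = 0.1424 m.
Manning's equation: Q = (1/n) A R^(2/3) S^(1/2) = (1/0.017) × 0.1284 × 0.1424^(2/3) × 0.003704^(1/2) = 0.125 m³/s.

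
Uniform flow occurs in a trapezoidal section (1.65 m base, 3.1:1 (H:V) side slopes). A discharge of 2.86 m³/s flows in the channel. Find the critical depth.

y_c = 0.496 m

At critical depth, Q² T / (g A³) = 1, i.e. A³/T = Q²/g = 2.86²/9.81 = 0.8338.
Trying y = 0.406 m: A³/T = 0.3952 — short.
Trying y = 0.496 m: A³/T = 0.8364 — close enough.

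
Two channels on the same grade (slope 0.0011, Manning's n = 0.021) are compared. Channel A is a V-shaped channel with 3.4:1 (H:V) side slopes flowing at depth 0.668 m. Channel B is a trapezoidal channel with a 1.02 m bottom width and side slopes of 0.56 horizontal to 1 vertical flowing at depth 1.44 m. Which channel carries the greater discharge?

channel B

Channel A: For a triangular section with side slope z = 3.4: A = zy² = 3.4×0.668² = 1.517 m²; P = 2y√(1+z²) = 2×0.668×3.544 = 4.735 m. Hydraulic radius R = A/P = 1.517/4.735 = 0.3204 m. Q_A = (1/0.021)·1.517·0.3204^(2/3)·√0.0011 = 1.122 m³/s.
Channel B: With bottom width b = 1.02 m and side slope z = 0.56: A = (b + zy)y = (1.02 + 0.56×1.44)×1.44 = 2.63 m²; P = b + 2y√(1+z²) = 1.02 + 2×1.44×1.146 = 4.321 m. Hydraulic radius R = A/P = 2.63/4.321 = 0.6087 m. Q_B = (1/0.021)·2.63·0.6087^(2/3)·√0.0011 = 2.983 m³/s.
Q_A = 1.122 m³/s vs Q_B = 2.983 m³/s, so channel B carries more.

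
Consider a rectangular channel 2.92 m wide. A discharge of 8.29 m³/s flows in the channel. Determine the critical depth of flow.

y_c = 0.937 m

For a rectangular channel, critical depth y_c = (q²/g)^(1/3) where q = Q/b = 8.29/2.92 = 2.839 m²/s.
So y_c = (2.839²/9.81)^(1/3) = 0.937 m.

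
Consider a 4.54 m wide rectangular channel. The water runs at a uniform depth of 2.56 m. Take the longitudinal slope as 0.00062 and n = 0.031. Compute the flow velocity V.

Flow area A = b·y = 4.54 × 2.56 = 11.62 m². Wetted perimeter P = b + 2y = 4.54 + 2×2.56 = 9.66 m.
Hydraulic radius R = A/P = 11.62/9.66 = 1.203 m.
From Manning's equation, V = (1/n) R^(2/3) S^(1/2) = (1/0.031) × 1.203^(2/3) × 0.00062^(1/2) = 0.909 m/s.

V = 0.909 m/s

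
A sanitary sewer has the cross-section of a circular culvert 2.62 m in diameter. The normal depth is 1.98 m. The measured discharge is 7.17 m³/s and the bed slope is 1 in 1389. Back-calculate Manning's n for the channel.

For a circular section of diameter D = 2.62 m at depth y = 1.98 m, the central angle is θ = 2 arccos(1 − 2y/D) = 4.215 rad. Then A = (D²/8)(θ − sin θ) = 4.371 m² and P = Dθ/2 = 5.522 m.
Hydraulic radius R = A/P = 4.371/5.522 = 0.7916 m.
Rearranging Manning's equation: n = (1/Q) A R^(2/3) S^(1/2) = (1/7.17) × 4.371 × 0.7916^(2/3) × √0.0007199 = 0.014.

n = 0.014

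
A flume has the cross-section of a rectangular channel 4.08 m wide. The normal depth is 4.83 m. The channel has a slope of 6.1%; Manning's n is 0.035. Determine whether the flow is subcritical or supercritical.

Flow area A = b·y = 4.08 × 4.83 = 19.71 m². Wetted perimeter P = b + 2y = 4.08 + 2×4.83 = 13.74 m.
Hydraulic radius R = A/P = 19.71/13.74 = 1.434 m.
V = (1/n) R^(2/3) √S = (1/0.035) × 1.434^(2/3) × √0.061 = 8.975 m/s. Hydraulic depth D_h = A/T = 19.71/4.08 = 4.83 m.
Froude number Fr = V/√(g·D_h) = 8.975/√(9.81×4.83) = 1.3, which is greater than 1, so the flow is supercritical.

supercritical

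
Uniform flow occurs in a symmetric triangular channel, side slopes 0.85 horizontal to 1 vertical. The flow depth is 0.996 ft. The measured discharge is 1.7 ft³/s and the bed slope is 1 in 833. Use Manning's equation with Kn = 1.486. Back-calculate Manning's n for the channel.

For a triangular section with side slope z = 0.85: A = zy² = 0.85×0.996² = 0.8432 ft²; P = 2y√(1+z²) = 2×0.996×1.312 = 2.614 ft.
Hydraulic radius R = A/P = 0.8432/2.614 = 0.3225 ft.
Rearranging Manning's equation: n = (1.486/Q) A R^(2/3) S^(1/2) = (1.486/1.7) × 0.8432 × 0.3225^(2/3) × √0.0012 = 0.012.

n = 0.012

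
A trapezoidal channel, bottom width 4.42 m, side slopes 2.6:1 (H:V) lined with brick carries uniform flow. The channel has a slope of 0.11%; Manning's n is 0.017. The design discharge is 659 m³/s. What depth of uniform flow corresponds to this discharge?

y_n = 6.7 m

Manning's equation rearranged: A R^(2/3) = nQ / (1·√S) = 0.017 × 659 / (√0.0011) = 337.8.
At y = 7.52 m: A R^(2/3) = 446 — high.
At y = 5.03 m: A R^(2/3) = 171.2 — low.
At y = 6.7 m: A R^(2/3) = 337.6 — ≈ 337.8.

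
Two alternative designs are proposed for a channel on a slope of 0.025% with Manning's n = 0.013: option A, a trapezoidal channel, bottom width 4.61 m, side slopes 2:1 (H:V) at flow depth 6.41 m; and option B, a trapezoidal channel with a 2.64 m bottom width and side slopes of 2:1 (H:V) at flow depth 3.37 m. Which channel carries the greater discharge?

channel A

Channel A: With bottom width b = 4.61 m and side slope z = 2: A = (b + zy)y = (4.61 + 2×6.41)×6.41 = 111.7 m²; P = b + 2y√(1+z²) = 4.61 + 2×6.41×2.236 = 33.28 m. Hydraulic radius R = A/P = 111.7/33.28 = 3.358 m. Q_A = (1/0.013)·111.7·3.358^(2/3)·√0.00025 = 304.7 m³/s.
Channel B: With bottom width b = 2.64 m and side slope z = 2: A = (b + zy)y = (2.64 + 2×3.37)×3.37 = 31.61 m²; P = b + 2y√(1+z²) = 2.64 + 2×3.37×2.236 = 17.71 m. Hydraulic radius R = A/P = 31.61/17.71 = 1.785 m. Q_B = (1/0.013)·31.61·1.785^(2/3)·√0.00025 = 56.57 m³/s.
Q_A = 304.7 m³/s vs Q_B = 56.57 m³/s, so channel A carries more.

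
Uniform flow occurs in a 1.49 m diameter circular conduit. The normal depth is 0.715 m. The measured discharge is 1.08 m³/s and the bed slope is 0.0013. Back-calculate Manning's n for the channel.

For a circular section of diameter D = 1.49 m at depth y = 0.715 m, the central angle is θ = 2 arccos(1 − 2y/D) = 3.061 rad. Then A = (D²/8)(θ − sin θ) = 0.8271 m² and P = Dθ/2 = 2.28 m.
Hydraulic radius R = A/P = 0.8271/2.28 = 0.3627 m.
Rearranging Manning's equation: n = (1/Q) A R^(2/3) S^(1/2) = (1/1.08) × 0.8271 × 0.3627^(2/3) × √0.0013 = 0.014.

n = 0.014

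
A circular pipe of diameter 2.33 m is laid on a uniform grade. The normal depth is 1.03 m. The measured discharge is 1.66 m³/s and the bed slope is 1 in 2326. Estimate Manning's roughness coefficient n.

n = 0.015

For a circular section of diameter D = 2.33 m at depth y = 1.03 m, the central angle is θ = 2 arccos(1 − 2y/D) = 2.909 rad. Then A = (D²/8)(θ − sin θ) = 1.818 m² and P = Dθ/2 = 3.389 m.
Hydraulic radius R = A/P = 1.818/3.389 = 0.5364 m.
Rearranging Manning's equation: n = (1/Q) A R^(2/3) S^(1/2) = (1/1.66) × 1.818 × 0.5364^(2/3) × √0.0004299 = 0.015.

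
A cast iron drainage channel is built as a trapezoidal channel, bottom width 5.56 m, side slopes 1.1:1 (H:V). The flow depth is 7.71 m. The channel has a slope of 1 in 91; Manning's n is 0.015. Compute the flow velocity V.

V = 17 m/s

With bottom width b = 5.56 m and side slope z = 1.1: A = (b + zy)y = (5.56 + 1.1×7.71)×7.71 = 108.3 m²; P = b + 2y√(1+z²) = 5.56 + 2×7.71×1.487 = 28.48 m.
Hydraulic radius R = A/P = 108.3/28.48 = 3.801 m.
From Manning's equation, V = (1/n) R^(2/3) S^(1/2) = (1/0.015) × 3.801^(2/3) × 0.01099^(1/2) = 17 m/s.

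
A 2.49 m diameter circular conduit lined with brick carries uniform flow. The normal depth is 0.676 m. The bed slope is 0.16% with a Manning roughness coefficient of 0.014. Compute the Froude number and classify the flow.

subcritical

For a circular section of diameter D = 2.49 m at depth y = 0.676 m, the central angle is θ = 2 arccos(1 − 2y/D) = 2.192 rad. Then A = (D²/8)(θ − sin θ) = 1.069 m² and P = Dθ/2 = 2.729 m.
Hydraulic radius R = A/P = 1.069/2.729 = 0.3916 m.
V = (1/n) R^(2/3) √S = (1/0.014) × 0.3916^(2/3) × √0.0016 = 1.529 m/s. Hydraulic depth D_h = A/T = 1.069/2.215 = 0.4827 m.
Froude number Fr = V/√(g·D_h) = 1.529/√(9.81×0.4827) = 0.703, which is less than 1, so the flow is subcritical.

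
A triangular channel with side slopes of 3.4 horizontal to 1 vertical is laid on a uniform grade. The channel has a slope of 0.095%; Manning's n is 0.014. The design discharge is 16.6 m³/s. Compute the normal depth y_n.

y_n = 1.62 m

Manning's equation rearranged: A R^(2/3) = nQ / (1·√S) = 0.014 × 16.6 / (√0.00095) = 7.54.
Try y = 1.18 m: A R^(2/3) = 3.239 — low.
Try y = 1.62 m: A R^(2/3) = 7.542 — matches.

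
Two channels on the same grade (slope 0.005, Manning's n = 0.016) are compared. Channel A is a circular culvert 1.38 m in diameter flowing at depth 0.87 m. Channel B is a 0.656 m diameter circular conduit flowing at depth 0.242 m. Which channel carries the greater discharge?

channel A

Channel A: For a circular section of diameter D = 1.38 m at depth y = 0.87 m, the central angle is θ = 2 arccos(1 − 2y/D) = 3.669 rad. Then A = (D²/8)(θ − sin θ) = 0.9934 m² and P = Dθ/2 = 2.532 m. Hydraulic radius R = A/P = 0.9934/2.532 = 0.3924 m. Q_A = (1/0.016)·0.9934·0.3924^(2/3)·√0.005 = 2.353 m³/s.
Channel B: For a circular section of diameter D = 0.656 m at depth y = 0.242 m, the central angle is θ = 2 arccos(1 − 2y/D) = 2.611 rad. Then A = (D²/8)(θ − sin θ) = 0.1132 m² and P = Dθ/2 = 0.8564 m. Hydraulic radius R = A/P = 0.1132/0.8564 = 0.1322 m. Q_B = (1/0.016)·0.1132·0.1322^(2/3)·√0.005 = 0.1299 m³/s.
Q_A = 2.353 m³/s vs Q_B = 0.1299 m³/s, so channel A carries more.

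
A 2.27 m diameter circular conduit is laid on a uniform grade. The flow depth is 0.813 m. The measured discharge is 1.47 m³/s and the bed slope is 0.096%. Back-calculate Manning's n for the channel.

n = 0.0161

For a circular section of diameter D = 2.27 m at depth y = 0.813 m, the central angle is θ = 2 arccos(1 − 2y/D) = 2.566 rad. Then A = (D²/8)(θ − sin θ) = 1.303 m² and P = Dθ/2 = 2.913 m.
Hydraulic radius R = A/P = 1.303/2.913 = 0.4472 m.
Rearranging Manning's equation: n = (1/Q) A R^(2/3) S^(1/2) = (1/1.47) × 1.303 × 0.4472^(2/3) × √0.00096 = 0.0161.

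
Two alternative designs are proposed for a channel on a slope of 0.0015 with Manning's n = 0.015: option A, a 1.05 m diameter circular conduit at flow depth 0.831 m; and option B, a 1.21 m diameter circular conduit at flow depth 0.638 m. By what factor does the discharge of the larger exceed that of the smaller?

Channel A: For a circular section of diameter D = 1.05 m at depth y = 0.831 m, the central angle is θ = 2 arccos(1 − 2y/D) = 4.386 rad. Then A = (D²/8)(θ − sin θ) = 0.735 m² and P = Dθ/2 = 2.303 m. Hydraulic radius R = A/P = 0.735/2.303 = 0.3192 m. Q_A = (1/0.015)·0.735·0.3192^(2/3)·√0.0015 = 0.8864 m³/s.
Channel B: For a circular section of diameter D = 1.21 m at depth y = 0.638 m, the central angle is θ = 2 arccos(1 − 2y/D) = 3.251 rad. Then A = (D²/8)(θ − sin θ) = 0.6149 m² and P = Dθ/2 = 1.967 m. Hydraulic radius R = A/P = 0.6149/1.967 = 0.3126 m. Q_B = (1/0.015)·0.6149·0.3126^(2/3)·√0.0015 = 0.7313 m³/s.
The larger discharge is 0.8864 m³/s and the smaller is 0.7313 m³/s; the ratio is 1.21.

1.21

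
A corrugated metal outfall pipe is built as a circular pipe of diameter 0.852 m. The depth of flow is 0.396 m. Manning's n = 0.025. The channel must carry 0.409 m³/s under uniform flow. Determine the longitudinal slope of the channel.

For a circular section of diameter D = 0.852 m at depth y = 0.396 m, the central angle is θ = 2 arccos(1 − 2y/D) = 3.001 rad. Then A = (D²/8)(θ − sin θ) = 0.2595 m² and P = Dθ/2 = 1.278 m.
Hydraulic radius R = A/P = 0.2595/1.278 = 0.203 m.
From Manning's equation, S = [nQ / (1 A R^(2/3))]² = [0.025 × 0.409 / (1 × 0.2595 × 0.203^(2/3))]² = 0.013.

S = 0.013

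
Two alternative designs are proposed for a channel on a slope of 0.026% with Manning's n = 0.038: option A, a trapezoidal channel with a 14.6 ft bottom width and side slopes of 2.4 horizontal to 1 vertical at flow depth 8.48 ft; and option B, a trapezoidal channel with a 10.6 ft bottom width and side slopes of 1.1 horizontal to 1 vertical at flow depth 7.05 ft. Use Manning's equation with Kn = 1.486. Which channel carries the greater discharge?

channel A

Channel A: With bottom width b = 14.6 ft and side slope z = 2.4: A = (b + zy)y = (14.6 + 2.4×8.48)×8.48 = 296.4 ft²; P = b + 2y√(1+z²) = 14.6 + 2×8.48×2.6 = 58.7 ft. Hydraulic radius R = A/P = 296.4/58.7 = 5.05 ft. Q_A = (1.486/0.038)·296.4·5.05^(2/3)·√0.00026 = 550.1 ft³/s.
Channel B: With bottom width b = 10.6 ft and side slope z = 1.1: A = (b + zy)y = (10.6 + 1.1×7.05)×7.05 = 129.4 ft²; P = b + 2y√(1+z²) = 10.6 + 2×7.05×1.487 = 31.56 ft. Hydraulic radius R = A/P = 129.4/31.56 = 4.1 ft. Q_B = (1.486/0.038)·129.4·4.1^(2/3)·√0.00026 = 209 ft³/s.
Q_A = 550.1 ft³/s vs Q_B = 209 ft³/s, so channel A carries more.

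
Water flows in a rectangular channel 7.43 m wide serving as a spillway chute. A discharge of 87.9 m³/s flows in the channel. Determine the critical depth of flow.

y_c = 2.43 m

For a rectangular channel, critical depth y_c = (q²/g)^(1/3) where q = Q/b = 87.9/7.43 = 11.83 m²/s.
So y_c = (11.83²/9.81)^(1/3) = 2.43 m.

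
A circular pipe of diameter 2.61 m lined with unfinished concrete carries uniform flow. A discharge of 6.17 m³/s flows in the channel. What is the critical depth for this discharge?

y_c = 1.1 m

At critical depth, Q² T / (g A³) = 1, i.e. A³/T = Q²/g = 6.17²/9.81 = 3.881.
At y = 0.779 m: A³/T = 1.008 — low.
At y = 1.1 m: A³/T = 3.814 — matches.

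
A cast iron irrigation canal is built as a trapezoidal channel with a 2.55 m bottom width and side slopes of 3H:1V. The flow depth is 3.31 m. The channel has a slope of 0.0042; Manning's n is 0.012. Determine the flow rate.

Q = 325 m³/s

With bottom width b = 2.55 m and side slope z = 3: A = (b + zy)y = (2.55 + 3×3.31)×3.31 = 41.31 m²; P = b + 2y√(1+z²) = 2.55 + 2×3.31×3.162 = 23.48 m.
Hydraulic radius R = A/P = 41.31/23.48 = 1.759 m.
Manning's equation: Q = (1/n) A R^(2/3) S^(1/2) = (1/0.012) × 41.31 × 1.759^(2/3) × 0.0042^(1/2) = 325 m³/s.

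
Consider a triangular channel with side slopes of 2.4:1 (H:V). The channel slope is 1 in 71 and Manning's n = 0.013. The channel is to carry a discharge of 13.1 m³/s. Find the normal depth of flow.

y_n = 1 m

Manning's equation rearranged: A R^(2/3) = nQ / (1·√S) = 0.013 × 13.1 / (√0.01408) = 1.435.
At y = 0.839 m: A R^(2/3) = 0.8975 — short.
At y = 1.14 m: A R^(2/3) = 2.033 — over.
At y = 1 m: A R^(2/3) = 1.433 — close enough.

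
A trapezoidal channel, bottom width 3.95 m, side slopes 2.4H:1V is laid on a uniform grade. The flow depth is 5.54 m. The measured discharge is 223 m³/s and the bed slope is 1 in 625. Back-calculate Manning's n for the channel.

n = 0.035

With bottom width b = 3.95 m and side slope z = 2.4: A = (b + zy)y = (3.95 + 2.4×5.54)×5.54 = 95.54 m²; P = b + 2y√(1+z²) = 3.95 + 2×5.54×2.6 = 32.76 m.
Hydraulic radius R = A/P = 95.54/32.76 = 2.917 m.
Rearranging Manning's equation: n = (1/Q) A R^(2/3) S^(1/2) = (1/223) × 95.54 × 2.917^(2/3) × √0.0016 = 0.035.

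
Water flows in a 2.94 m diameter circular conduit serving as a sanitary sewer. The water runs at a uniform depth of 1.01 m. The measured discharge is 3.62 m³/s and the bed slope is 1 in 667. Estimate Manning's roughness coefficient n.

n = 0.015

For a circular section of diameter D = 2.94 m at depth y = 1.01 m, the central angle is θ = 2 arccos(1 − 2y/D) = 2.505 rad. Then A = (D²/8)(θ − sin θ) = 2.064 m² and P = Dθ/2 = 3.682 m.
Hydraulic radius R = A/P = 2.064/3.682 = 0.5606 m.
Rearranging Manning's equation: n = (1/Q) A R^(2/3) S^(1/2) = (1/3.62) × 2.064 × 0.5606^(2/3) × √0.001499 = 0.015.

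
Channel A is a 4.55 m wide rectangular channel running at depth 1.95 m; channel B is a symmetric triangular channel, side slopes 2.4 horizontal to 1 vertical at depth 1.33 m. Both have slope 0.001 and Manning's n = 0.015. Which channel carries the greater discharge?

Channel A: Flow area A = b·y = 4.55 × 1.95 = 8.872 m². Wetted perimeter P = b + 2y = 4.55 + 2×1.95 = 8.45 m. Hydraulic radius R = A/P = 8.872/8.45 = 1.05 m. Q_A = (1/0.015)·8.872·1.05^(2/3)·√0.001 = 19.32 m³/s.
Channel B: For a triangular section with side slope z = 2.4: A = zy² = 2.4×1.33² = 4.245 m²; P = 2y√(1+z²) = 2×1.33×2.6 = 6.916 m. Hydraulic radius R = A/P = 4.245/6.916 = 0.6138 m. Q_B = (1/0.015)·4.245·0.6138^(2/3)·√0.001 = 6.464 m³/s.
Q_A = 19.32 m³/s vs Q_B = 6.464 m³/s, so channel A carries more.

channel A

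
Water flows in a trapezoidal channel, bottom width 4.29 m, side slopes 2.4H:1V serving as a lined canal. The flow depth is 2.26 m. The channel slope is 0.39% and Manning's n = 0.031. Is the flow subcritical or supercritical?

With bottom width b = 4.29 m and side slope z = 2.4: A = (b + zy)y = (4.29 + 2.4×2.26)×2.26 = 21.95 m²; P = b + 2y√(1+z²) = 4.29 + 2×2.26×2.6 = 16.04 m.
Hydraulic radius R = A/P = 21.95/16.04 = 1.369 m.
V = (1/n) R^(2/3) √S = (1/0.031) × 1.369^(2/3) × √0.0039 = 2.483 m/s. Hydraulic depth D_h = A/T = 21.95/15.14 = 1.45 m.
Froude number Fr = V/√(g·D_h) = 2.483/√(9.81×1.45) = 0.658, which is less than 1, so the flow is subcritical.

subcritical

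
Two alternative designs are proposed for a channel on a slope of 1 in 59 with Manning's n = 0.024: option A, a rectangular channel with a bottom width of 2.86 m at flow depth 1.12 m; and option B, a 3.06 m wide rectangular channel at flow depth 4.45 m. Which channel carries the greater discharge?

channel B

Channel A: Flow area A = b·y = 2.86 × 1.12 = 3.203 m². Wetted perimeter P = b + 2y = 2.86 + 2×1.12 = 5.1 m. Hydraulic radius R = A/P = 3.203/5.1 = 0.6281 m. Q_A = (1/0.024)·3.203·0.6281^(2/3)·√0.01695 = 12.74 m³/s.
Channel B: Flow area A = b·y = 3.06 × 4.45 = 13.62 m². Wetted perimeter P = b + 2y = 3.06 + 2×4.45 = 11.96 m. Hydraulic radius R = A/P = 13.62/11.96 = 1.139 m. Q_B = (1/0.024)·13.62·1.139^(2/3)·√0.01695 = 80.54 m³/s.
Q_A = 12.74 m³/s vs Q_B = 80.54 m³/s, so channel B carries more.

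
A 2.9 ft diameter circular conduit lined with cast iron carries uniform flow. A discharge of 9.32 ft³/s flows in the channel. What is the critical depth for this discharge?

y_c = 0.974 ft

At critical depth, Q² T / (g A³) = 1, i.e. A³/T = Q²/g = 9.32²/32.2 = 2.698.
Trying y = 1.11 ft: A³/T = 4.462 — too large.
Trying y = 0.974 ft: A³/T = 2.696 — matches.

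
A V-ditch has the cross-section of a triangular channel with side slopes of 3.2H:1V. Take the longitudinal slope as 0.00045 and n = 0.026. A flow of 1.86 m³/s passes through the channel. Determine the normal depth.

y_n = 1.06 m

Manning's equation rearranged: A R^(2/3) = nQ / (1·√S) = 0.026 × 1.86 / (√0.00045) = 2.28.
Trying y = 1.17 m: A R^(2/3) = 2.97 — over.
Trying y = 0.74 m: A R^(2/3) = 0.8755 — short.
Trying y = 1.06 m: A R^(2/3) = 2.283 — close enough.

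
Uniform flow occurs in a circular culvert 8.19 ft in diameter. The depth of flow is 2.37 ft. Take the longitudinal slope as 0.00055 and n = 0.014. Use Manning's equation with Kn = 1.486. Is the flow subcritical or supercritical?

subcritical

For a circular section of diameter D = 8.19 ft at depth y = 2.37 ft, the central angle is θ = 2 arccos(1 − 2y/D) = 2.272 rad. Then A = (D²/8)(θ − sin θ) = 12.64 ft² and P = Dθ/2 = 9.304 ft.
Hydraulic radius R = A/P = 12.64/9.304 = 1.359 ft.
V = (1.486/n) R^(2/3) √S = (1.486/0.014) × 1.359^(2/3) × √0.00055 = 3.054 ft/s. Hydraulic depth D_h = A/T = 12.64/7.428 = 1.702 ft.
Froude number Fr = V/√(g·D_h) = 3.054/√(32.2×1.702) = 0.413, which is less than 1, so the flow is subcritical.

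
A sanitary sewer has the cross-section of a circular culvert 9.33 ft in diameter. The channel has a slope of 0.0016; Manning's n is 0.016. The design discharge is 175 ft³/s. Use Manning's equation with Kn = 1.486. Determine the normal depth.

Manning's equation rearranged: A R^(2/3) = nQ / (1.486·√S) = 0.016 × 175 / (1.486 × √0.0016) = 47.11.
Trying y = 2.9 ft: A R^(2/3) = 25.22 — short.
Trying y = 5.13 ft: A R^(2/3) = 70.4 — over.
Trying y = 4.06 ft: A R^(2/3) = 47.19 — close enough.

y_n = 4.06 ft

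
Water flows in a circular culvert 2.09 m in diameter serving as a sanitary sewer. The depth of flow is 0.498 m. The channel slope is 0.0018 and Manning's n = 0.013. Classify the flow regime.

subcritical

For a circular section of diameter D = 2.09 m at depth y = 0.498 m, the central angle is θ = 2 arccos(1 − 2y/D) = 2.04 rad. Then A = (D²/8)(θ − sin θ) = 0.6267 m² and P = Dθ/2 = 2.132 m.
Hydraulic radius R = A/P = 0.6267/2.132 = 0.294 m.
V = (1/n) R^(2/3) √S = (1/0.013) × 0.294^(2/3) × √0.0018 = 1.443 m/s. Hydraulic depth D_h = A/T = 0.6267/1.781 = 0.3519 m.
Froude number Fr = V/√(g·D_h) = 1.443/√(9.81×0.3519) = 0.777, which is less than 1, so the flow is subcritical.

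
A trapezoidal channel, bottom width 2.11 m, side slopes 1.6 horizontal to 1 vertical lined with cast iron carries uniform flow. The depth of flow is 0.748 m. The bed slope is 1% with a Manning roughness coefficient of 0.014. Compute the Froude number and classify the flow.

With bottom width b = 2.11 m and side slope z = 1.6: A = (b + zy)y = (2.11 + 1.6×0.748)×0.748 = 2.473 m²; P = b + 2y√(1+z²) = 2.11 + 2×0.748×1.887 = 4.933 m.
Hydraulic radius R = A/P = 2.473/4.933 = 0.5015 m.
V = (1/n) R^(2/3) √S = (1/0.014) × 0.5015^(2/3) × √0.01 = 4.508 m/s. Hydraulic depth D_h = A/T = 2.473/4.504 = 0.5492 m.
Froude number Fr = V/√(g·D_h) = 4.508/√(9.81×0.5492) = 1.94, which is greater than 1, so the flow is supercritical.

supercritical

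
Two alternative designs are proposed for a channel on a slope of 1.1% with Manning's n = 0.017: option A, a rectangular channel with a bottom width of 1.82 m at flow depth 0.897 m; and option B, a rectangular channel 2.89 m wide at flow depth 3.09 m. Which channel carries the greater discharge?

Channel A: Flow area A = b·y = 1.82 × 0.897 = 1.633 m². Wetted perimeter P = b + 2y = 1.82 + 2×0.897 = 3.614 m. Hydraulic radius R = A/P = 1.633/3.614 = 0.4517 m. Q_A = (1/0.017)·1.633·0.4517^(2/3)·√0.011 = 5.93 m³/s.
Channel B: Flow area A = b·y = 2.89 × 3.09 = 8.93 m². Wetted perimeter P = b + 2y = 2.89 + 2×3.09 = 9.07 m. Hydraulic radius R = A/P = 8.93/9.07 = 0.9846 m. Q_B = (1/0.017)·8.93·0.9846^(2/3)·√0.011 = 54.53 m³/s.
Q_A = 5.93 m³/s vs Q_B = 54.53 m³/s, so channel B carries more.

channel B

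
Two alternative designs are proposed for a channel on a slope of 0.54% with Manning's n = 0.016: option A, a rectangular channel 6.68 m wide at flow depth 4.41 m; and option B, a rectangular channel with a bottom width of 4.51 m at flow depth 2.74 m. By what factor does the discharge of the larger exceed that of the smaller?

3.17

Channel A: Flow area A = b·y = 6.68 × 4.41 = 29.46 m². Wetted perimeter P = b + 2y = 6.68 + 2×4.41 = 15.5 m. Hydraulic radius R = A/P = 29.46/15.5 = 1.901 m. Q_A = (1/0.016)·29.46·1.901^(2/3)·√0.0054 = 207.6 m³/s.
Channel B: Flow area A = b·y = 4.51 × 2.74 = 12.36 m². Wetted perimeter P = b + 2y = 4.51 + 2×2.74 = 9.99 m. Hydraulic radius R = A/P = 12.36/9.99 = 1.237 m. Q_B = (1/0.016)·12.36·1.237^(2/3)·√0.0054 = 65.4 m³/s.
The larger discharge is 207.6 m³/s and the smaller is 65.4 m³/s; the ratio is 3.17.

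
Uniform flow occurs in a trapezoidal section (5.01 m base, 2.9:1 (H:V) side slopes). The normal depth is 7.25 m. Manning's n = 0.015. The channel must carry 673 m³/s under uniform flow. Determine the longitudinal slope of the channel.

With bottom width b = 5.01 m and side slope z = 2.9: A = (b + zy)y = (5.01 + 2.9×7.25)×7.25 = 188.8 m²; P = b + 2y√(1+z²) = 5.01 + 2×7.25×3.068 = 49.49 m.
Hydraulic radius R = A/P = 188.8/49.49 = 3.814 m.
From Manning's equation, S = [nQ / (1 A R^(2/3))]² = [0.015 × 673 / (1 × 188.8 × 3.814^(2/3))]² = 0.00048.

S = 0.00048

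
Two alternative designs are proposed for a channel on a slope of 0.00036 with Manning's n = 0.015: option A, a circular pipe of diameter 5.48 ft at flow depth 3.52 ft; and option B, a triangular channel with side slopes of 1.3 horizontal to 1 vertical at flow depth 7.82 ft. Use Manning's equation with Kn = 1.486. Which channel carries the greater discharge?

Channel A: For a circular section of diameter D = 5.48 ft at depth y = 3.52 ft, the central angle is θ = 2 arccos(1 − 2y/D) = 3.719 rad. Then A = (D²/8)(θ − sin θ) = 16.01 ft² and P = Dθ/2 = 10.19 ft. Hydraulic radius R = A/P = 16.01/10.19 = 1.571 ft. Q_A = (1.486/0.015)·16.01·1.571^(2/3)·√0.00036 = 40.67 ft³/s.
Channel B: For a triangular section with side slope z = 1.3: A = zy² = 1.3×7.82² = 79.5 ft²; P = 2y√(1+z²) = 2×7.82×1.64 = 25.65 ft. Hydraulic radius R = A/P = 79.5/25.65 = 3.099 ft. Q_B = (1.486/0.015)·79.5·3.099^(2/3)·√0.00036 = 317.6 ft³/s.
Q_A = 40.67 ft³/s vs Q_B = 317.6 ft³/s, so channel B carries more.

channel B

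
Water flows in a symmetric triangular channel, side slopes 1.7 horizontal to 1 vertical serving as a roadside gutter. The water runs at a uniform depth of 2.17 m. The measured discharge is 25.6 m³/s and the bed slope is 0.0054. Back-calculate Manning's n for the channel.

n = 0.022

For a triangular section with side slope z = 1.7: A = zy² = 1.7×2.17² = 8.005 m²; P = 2y√(1+z²) = 2×2.17×1.972 = 8.56 m.
Hydraulic radius R = A/P = 8.005/8.56 = 0.9352 m.
Rearranging Manning's equation: n = (1/Q) A R^(2/3) S^(1/2) = (1/25.6) × 8.005 × 0.9352^(2/3) × √0.0054 = 0.022.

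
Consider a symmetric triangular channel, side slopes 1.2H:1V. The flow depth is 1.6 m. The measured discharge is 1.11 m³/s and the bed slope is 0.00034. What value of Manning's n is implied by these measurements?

For a triangular section with side slope z = 1.2: A = zy² = 1.2×1.6² = 3.072 m²; P = 2y√(1+z²) = 2×1.6×1.562 = 4.999 m.
Hydraulic radius R = A/P = 3.072/4.999 = 0.6146 m.
Rearranging Manning's equation: n = (1/Q) A R^(2/3) S^(1/2) = (1/1.11) × 3.072 × 0.6146^(2/3) × √0.00034 = 0.0369.

n = 0.0369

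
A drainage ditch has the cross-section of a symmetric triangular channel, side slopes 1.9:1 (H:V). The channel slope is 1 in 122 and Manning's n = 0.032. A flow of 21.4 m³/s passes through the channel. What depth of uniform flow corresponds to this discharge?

Manning's equation rearranged: A R^(2/3) = nQ / (1·√S) = 0.032 × 21.4 / (√0.008197) = 7.564.
Try y = 1.53 m: A R^(2/3) = 3.429 — short.
Try y = 2.06 m: A R^(2/3) = 7.58 — close enough.

y_n = 2.06 m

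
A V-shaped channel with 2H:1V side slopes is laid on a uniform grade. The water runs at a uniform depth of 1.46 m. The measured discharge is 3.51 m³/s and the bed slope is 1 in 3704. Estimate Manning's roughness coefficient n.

For a triangular section with side slope z = 2: A = zy² = 2×1.46² = 4.263 m²; P = 2y√(1+z²) = 2×1.46×2.236 = 6.529 m.
Hydraulic radius R = A/P = 4.263/6.529 = 0.6529 m.
Rearranging Manning's equation: n = (1/Q) A R^(2/3) S^(1/2) = (1/3.51) × 4.263 × 0.6529^(2/3) × √0.00027 = 0.015.

n = 0.015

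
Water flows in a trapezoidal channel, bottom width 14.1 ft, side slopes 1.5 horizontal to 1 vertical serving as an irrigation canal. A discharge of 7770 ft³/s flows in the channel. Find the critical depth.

At critical depth, Q² T / (g A³) = 1, i.e. A³/T = Q²/g = 7770²/32.2 = 1875000.
Trying y = 15.7 ft: A³/T = 3375000 — over.
Trying y = 13.6 ft: A³/T = 1881000 — ≈ 1875000.

y_c = 13.6 ft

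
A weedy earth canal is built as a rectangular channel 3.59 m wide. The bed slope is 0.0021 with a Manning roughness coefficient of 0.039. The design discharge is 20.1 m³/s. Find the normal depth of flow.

Manning's equation rearranged: A R^(2/3) = nQ / (1·√S) = 0.039 × 20.1 / (√0.0021) = 17.11.
Trying y = 3.27 m: A R^(2/3) = 12.95 — too small.
Trying y = 4.11 m: A R^(2/3) = 17.12 — close enough.

y_n = 4.11 m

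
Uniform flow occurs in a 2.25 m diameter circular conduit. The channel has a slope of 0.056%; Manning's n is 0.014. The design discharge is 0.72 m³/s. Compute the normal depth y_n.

y_n = 0.603 m

Manning's equation rearranged: A R^(2/3) = nQ / (1·√S) = 0.014 × 0.72 / (√0.00056) = 0.426.
At y = 0.698 m: A R^(2/3) = 0.566 — high.
At y = 0.603 m: A R^(2/3) = 0.4257 — matches.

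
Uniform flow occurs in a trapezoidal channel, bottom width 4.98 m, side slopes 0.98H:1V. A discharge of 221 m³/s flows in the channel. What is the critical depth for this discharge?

At critical depth, Q² T / (g A³) = 1, i.e. A³/T = Q²/g = 221²/9.81 = 4979.
Try y = 5.39 m: A³/T = 10890 — too large.
Try y = 3.61 m: A³/T = 2412 — too small.
Try y = 4.39 m: A³/T = 4981 — close enough.

y_c = 4.39 m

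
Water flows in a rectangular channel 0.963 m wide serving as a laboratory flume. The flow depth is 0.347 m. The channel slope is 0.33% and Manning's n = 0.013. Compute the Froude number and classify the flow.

subcritical

Flow area A = b·y = 0.963 × 0.347 = 0.3342 m². Wetted perimeter P = b + 2y = 0.963 + 2×0.347 = 1.657 m.
Hydraulic radius R = A/P = 0.3342/1.657 = 0.2017 m.
V = (1/n) R^(2/3) √S = (1/0.013) × 0.2017^(2/3) × √0.0033 = 1.52 m/s. Hydraulic depth D_h = A/T = 0.3342/0.963 = 0.347 m.
Froude number Fr = V/√(g·D_h) = 1.52/√(9.81×0.347) = 0.824, which is less than 1, so the flow is subcritical.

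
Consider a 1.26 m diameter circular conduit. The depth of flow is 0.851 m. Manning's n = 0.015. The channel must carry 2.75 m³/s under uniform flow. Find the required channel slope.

S = 0.00802

For a circular section of diameter D = 1.26 m at depth y = 0.851 m, the central angle is θ = 2 arccos(1 − 2y/D) = 3.858 rad. Then A = (D²/8)(θ − sin θ) = 0.8961 m² and P = Dθ/2 = 2.431 m.
Hydraulic radius R = A/P = 0.8961/2.431 = 0.3686 m.
From Manning's equation, S = [nQ / (1 A R^(2/3))]² = [0.015 × 2.75 / (1 × 0.8961 × 0.3686^(2/3))]² = 0.00802.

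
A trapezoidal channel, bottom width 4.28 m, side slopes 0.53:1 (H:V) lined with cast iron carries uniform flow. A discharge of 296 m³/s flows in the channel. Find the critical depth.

y_c = 6.1 m

At critical depth, Q² T / (g A³) = 1, i.e. A³/T = Q²/g = 296²/9.81 = 8931.
Trying y = 4.87 m: A³/T = 3951 — low.
Trying y = 6.84 m: A³/T = 13710 — high.
Trying y = 6.1 m: A³/T = 8957 — close enough.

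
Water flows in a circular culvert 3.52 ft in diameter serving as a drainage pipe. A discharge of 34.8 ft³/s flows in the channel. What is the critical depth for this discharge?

y_c = 1.83 ft

At critical depth, Q² T / (g A³) = 1, i.e. A³/T = Q²/g = 34.8²/32.2 = 37.61.
Trying y = 1.58 ft: A³/T = 21.66 — too small.
Trying y = 2.32 ft: A³/T = 94.35 — too large.
Trying y = 1.83 ft: A³/T = 37.98 — close enough.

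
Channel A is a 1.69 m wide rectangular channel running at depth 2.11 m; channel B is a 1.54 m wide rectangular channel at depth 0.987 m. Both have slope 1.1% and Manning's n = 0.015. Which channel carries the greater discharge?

channel A

Channel A: Flow area A = b·y = 1.69 × 2.11 = 3.566 m². Wetted perimeter P = b + 2y = 1.69 + 2×2.11 = 5.91 m. Hydraulic radius R = A/P = 3.566/5.91 = 0.6034 m. Q_A = (1/0.015)·3.566·0.6034^(2/3)·√0.011 = 17.8 m³/s.
Channel B: Flow area A = b·y = 1.54 × 0.987 = 1.52 m². Wetted perimeter P = b + 2y = 1.54 + 2×0.987 = 3.514 m. Hydraulic radius R = A/P = 1.52/3.514 = 0.4325 m. Q_B = (1/0.015)·1.52·0.4325^(2/3)·√0.011 = 6.079 m³/s.
Q_A = 17.8 m³/s vs Q_B = 6.079 m³/s, so channel A carries more.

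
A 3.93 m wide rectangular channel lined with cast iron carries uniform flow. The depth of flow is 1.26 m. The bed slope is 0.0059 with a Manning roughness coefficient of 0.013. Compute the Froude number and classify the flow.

supercritical

Flow area A = b·y = 3.93 × 1.26 = 4.952 m². Wetted perimeter P = b + 2y = 3.93 + 2×1.26 = 6.45 m.
Hydraulic radius R = A/P = 4.952/6.45 = 0.7677 m.
V = (1/n) R^(2/3) √S = (1/0.013) × 0.7677^(2/3) × √0.0059 = 4.954 m/s. Hydraulic depth D_h = A/T = 4.952/3.93 = 1.26 m.
Froude number Fr = V/√(g·D_h) = 4.954/√(9.81×1.26) = 1.41, which is greater than 1, so the flow is supercritical.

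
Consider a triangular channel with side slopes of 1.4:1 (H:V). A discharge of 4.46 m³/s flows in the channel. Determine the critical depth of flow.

y_c = 1.16 m

At critical depth, Q² T / (g A³) = 1, i.e. A³/T = Q²/g = 4.46²/9.81 = 2.028.
Try y = 1.01 m: A³/T = 1.03 — too small.
Try y = 1.34 m: A³/T = 4.234 — too large.
Try y = 1.16 m: A³/T = 2.058 — matches.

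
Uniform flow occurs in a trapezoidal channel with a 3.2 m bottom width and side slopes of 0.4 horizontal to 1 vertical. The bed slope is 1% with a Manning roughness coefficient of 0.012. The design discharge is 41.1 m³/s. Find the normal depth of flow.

Manning's equation rearranged: A R^(2/3) = nQ / (1·√S) = 0.012 × 41.1 / (√0.01) = 4.932.
At y = 1.14 m: A R^(2/3) = 3.4 — low.
At y = 1.75 m: A R^(2/3) = 6.73 — high.
At y = 1.44 m: A R^(2/3) = 4.928 — close enough.

y_n = 1.44 m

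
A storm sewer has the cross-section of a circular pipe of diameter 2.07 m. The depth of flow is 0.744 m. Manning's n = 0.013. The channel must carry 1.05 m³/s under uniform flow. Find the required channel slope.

For a circular section of diameter D = 2.07 m at depth y = 0.744 m, the central angle is θ = 2 arccos(1 − 2y/D) = 2.572 rad. Then A = (D²/8)(θ − sin θ) = 1.088 m² and P = Dθ/2 = 2.662 m.
Hydraulic radius R = A/P = 1.088/2.662 = 0.4089 m.
From Manning's equation, S = [nQ / (1 A R^(2/3))]² = [0.013 × 1.05 / (1 × 1.088 × 0.4089^(2/3))]² = 0.000518.

S = 0.000518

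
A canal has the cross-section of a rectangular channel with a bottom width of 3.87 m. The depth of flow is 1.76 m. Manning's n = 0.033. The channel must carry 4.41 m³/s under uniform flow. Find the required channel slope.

Flow area A = b·y = 3.87 × 1.76 = 6.811 m². Wetted perimeter P = b + 2y = 3.87 + 2×1.76 = 7.39 m.
Hydraulic radius R = A/P = 6.811/7.39 = 0.9217 m.
From Manning's equation, S = [nQ / (1 A R^(2/3))]² = [0.033 × 4.41 / (1 × 6.811 × 0.9217^(2/3))]² = 0.000509.

S = 0.000509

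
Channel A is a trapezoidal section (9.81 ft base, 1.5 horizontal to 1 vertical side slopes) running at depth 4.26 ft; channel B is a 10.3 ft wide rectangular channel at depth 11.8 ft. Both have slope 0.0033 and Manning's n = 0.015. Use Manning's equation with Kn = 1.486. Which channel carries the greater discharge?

channel B

Channel A: With bottom width b = 9.81 ft and side slope z = 1.5: A = (b + zy)y = (9.81 + 1.5×4.26)×4.26 = 69.01 ft²; P = b + 2y√(1+z²) = 9.81 + 2×4.26×1.803 = 25.17 ft. Hydraulic radius R = A/P = 69.01/25.17 = 2.742 ft. Q_A = (1.486/0.015)·69.01·2.742^(2/3)·√0.0033 = 769.4 ft³/s.
Channel B: Flow area A = b·y = 10.3 × 11.8 = 121.5 ft². Wetted perimeter P = b + 2y = 10.3 + 2×11.8 = 33.9 ft. Hydraulic radius R = A/P = 121.5/33.9 = 3.585 ft. Q_B = (1.486/0.015)·121.5·3.585^(2/3)·√0.0033 = 1620 ft³/s.
Q_A = 769.4 ft³/s vs Q_B = 1620 ft³/s, so channel B carries more.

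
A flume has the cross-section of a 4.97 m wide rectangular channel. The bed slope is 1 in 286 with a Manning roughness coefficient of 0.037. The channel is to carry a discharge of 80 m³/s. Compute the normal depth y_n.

Manning's equation rearranged: A R^(2/3) = nQ / (1·√S) = 0.037 × 80 / (√0.003497) = 50.06.
At y = 7.76 m: A R^(2/3) = 58.79 — too large.
At y = 5.04 m: A R^(2/3) = 35.18 — too small.
At y = 6.76 m: A R^(2/3) = 50.03 — matches.

y_n = 6.76 m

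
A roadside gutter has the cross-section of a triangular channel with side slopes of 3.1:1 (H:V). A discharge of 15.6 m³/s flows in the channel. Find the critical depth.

At critical depth, Q² T / (g A³) = 1, i.e. A³/T = Q²/g = 15.6²/9.81 = 24.81.
Try y = 1.55 m: A³/T = 42.99 — over.
Try y = 1.2 m: A³/T = 11.96 — short.
Try y = 1.39 m: A³/T = 24.93 — matches.

y_c = 1.39 m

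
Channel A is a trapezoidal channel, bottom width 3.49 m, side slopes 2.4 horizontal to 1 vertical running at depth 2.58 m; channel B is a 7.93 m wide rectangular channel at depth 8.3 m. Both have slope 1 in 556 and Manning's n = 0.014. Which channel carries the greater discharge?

Channel A: With bottom width b = 3.49 m and side slope z = 2.4: A = (b + zy)y = (3.49 + 2.4×2.58)×2.58 = 24.98 m²; P = b + 2y√(1+z²) = 3.49 + 2×2.58×2.6 = 16.91 m. Hydraulic radius R = A/P = 24.98/16.91 = 1.478 m. Q_A = (1/0.014)·24.98·1.478^(2/3)·√0.001799 = 98.16 m³/s.
Channel B: Flow area A = b·y = 7.93 × 8.3 = 65.82 m². Wetted perimeter P = b + 2y = 7.93 + 2×8.3 = 24.53 m. Hydraulic radius R = A/P = 65.82/24.53 = 2.683 m. Q_B = (1/0.014)·65.82·2.683^(2/3)·√0.001799 = 385 m³/s.
Q_A = 98.16 m³/s vs Q_B = 385 m³/s, so channel B carries more.

channel B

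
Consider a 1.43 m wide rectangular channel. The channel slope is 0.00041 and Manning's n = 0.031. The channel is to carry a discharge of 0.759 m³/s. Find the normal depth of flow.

Manning's equation rearranged: A R^(2/3) = nQ / (1·√S) = 0.031 × 0.759 / (√0.00041) = 1.162.
Try y = 1.13 m: A R^(2/3) = 0.9318 — low.
Try y = 1.61 m: A R^(2/3) = 1.441 — high.
Try y = 1.35 m: A R^(2/3) = 1.163 — close enough.

y_n = 1.35 m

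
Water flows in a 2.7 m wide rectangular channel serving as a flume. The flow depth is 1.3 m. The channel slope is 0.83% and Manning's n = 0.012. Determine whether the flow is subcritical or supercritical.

supercritical

Flow area A = b·y = 2.7 × 1.3 = 3.51 m². Wetted perimeter P = b + 2y = 2.7 + 2×1.3 = 5.3 m.
Hydraulic radius R = A/P = 3.51/5.3 = 0.6623 m.
V = (1/n) R^(2/3) √S = (1/0.012) × 0.6623^(2/3) × √0.0083 = 5.768 m/s. Hydraulic depth D_h = A/T = 3.51/2.7 = 1.3 m.
Froude number Fr = V/√(g·D_h) = 5.768/√(9.81×1.3) = 1.62, which is greater than 1, so the flow is supercritical.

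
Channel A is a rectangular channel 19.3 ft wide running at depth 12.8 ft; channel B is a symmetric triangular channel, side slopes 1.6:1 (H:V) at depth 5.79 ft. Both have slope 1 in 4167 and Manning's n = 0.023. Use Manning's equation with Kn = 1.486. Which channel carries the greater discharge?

Channel A: Flow area A = b·y = 19.3 × 12.8 = 247 ft². Wetted perimeter P = b + 2y = 19.3 + 2×12.8 = 44.9 ft. Hydraulic radius R = A/P = 247/44.9 = 5.502 ft. Q_A = (1.486/0.023)·247·5.502^(2/3)·√0.00024 = 770.6 ft³/s.
Channel B: For a triangular section with side slope z = 1.6: A = zy² = 1.6×5.79² = 53.64 ft²; P = 2y√(1+z²) = 2×5.79×1.887 = 21.85 ft. Hydraulic radius R = A/P = 53.64/21.85 = 2.455 ft. Q_B = (1.486/0.023)·53.64·2.455^(2/3)·√0.00024 = 97.7 ft³/s.
Q_A = 770.6 ft³/s vs Q_B = 97.7 ft³/s, so channel A carries more.

channel A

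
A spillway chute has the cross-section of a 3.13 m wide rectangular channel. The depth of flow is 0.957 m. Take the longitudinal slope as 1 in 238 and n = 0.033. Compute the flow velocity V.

V = 1.39 m/s

Flow area A = b·y = 3.13 × 0.957 = 2.995 m². Wetted perimeter P = b + 2y = 3.13 + 2×0.957 = 5.044 m.
Hydraulic radius R = A/P = 2.995/5.044 = 0.5939 m.
From Manning's equation, V = (1/n) R^(2/3) S^(1/2) = (1/0.033) × 0.5939^(2/3) × 0.004202^(1/2) = 1.39 m/s.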